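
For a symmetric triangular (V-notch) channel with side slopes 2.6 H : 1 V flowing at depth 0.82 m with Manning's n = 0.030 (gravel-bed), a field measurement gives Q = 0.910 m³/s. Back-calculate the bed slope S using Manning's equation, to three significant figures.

A = z·y² = 2.6×0.82² = 1.748 m²
P = 2y√(1+z²) = 2×0.82×√(1+2.6²) = 4.569 m
R = A/P = 1.748/4.569 = 0.3827 m
S = (Q·n / (1·A·R^(2/3)))² = (0.910×0.030 / (1×1.748×0.5271))² = 0.0008777

0.000878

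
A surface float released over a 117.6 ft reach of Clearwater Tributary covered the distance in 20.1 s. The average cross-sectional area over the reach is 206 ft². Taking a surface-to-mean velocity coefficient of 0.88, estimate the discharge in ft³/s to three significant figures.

1060 ft³/s

v_surface = L / t̄ = 117.6 / 20.1 = 5.851 ft/s
v_mean = 0.88 × 5.851 = 5.149 ft/s
Q = A × v_mean = 206 × 5.149 = 1061 ft³/s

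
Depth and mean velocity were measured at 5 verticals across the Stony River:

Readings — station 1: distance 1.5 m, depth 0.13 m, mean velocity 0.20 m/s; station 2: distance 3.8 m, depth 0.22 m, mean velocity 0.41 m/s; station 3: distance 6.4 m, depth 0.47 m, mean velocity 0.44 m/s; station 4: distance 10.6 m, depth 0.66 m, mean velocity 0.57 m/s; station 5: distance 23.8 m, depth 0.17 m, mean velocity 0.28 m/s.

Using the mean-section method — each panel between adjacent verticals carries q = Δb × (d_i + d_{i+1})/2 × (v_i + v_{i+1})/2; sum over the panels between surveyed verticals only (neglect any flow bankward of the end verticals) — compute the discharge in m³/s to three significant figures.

Panel 1-2: Δb = 2.3 m, d̄ = (0.13+0.22)/2 = 0.175, v̄ = (0.20+0.41)/2 = 0.305 → q = 2.3×0.175×0.305 = 0.1228 m³/s
Panel 2-3: Δb = 2.6 m, d̄ = (0.22+0.47)/2 = 0.345, v̄ = (0.41+0.44)/2 = 0.425 → q = 2.6×0.345×0.425 = 0.3812 m³/s
Panel 3-4: Δb = 4.2 m, d̄ = (0.47+0.66)/2 = 0.565, v̄ = (0.44+0.57)/2 = 0.505 → q = 4.2×0.565×0.505 = 1.198 m³/s
Panel 4-5: Δb = 13.2 m, d̄ = (0.66+0.17)/2 = 0.415, v̄ = (0.57+0.28)/2 = 0.425 → q = 13.2×0.415×0.425 = 2.328 m³/s
Q = Σ q = 4.031 m³/s

4.03 m³/s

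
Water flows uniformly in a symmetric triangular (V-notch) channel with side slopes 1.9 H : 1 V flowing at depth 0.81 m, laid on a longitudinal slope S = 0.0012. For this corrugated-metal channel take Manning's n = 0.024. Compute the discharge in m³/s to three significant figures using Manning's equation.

A = z·y² = 1.9×0.81² = 1.247 m²
P = 2y√(1+z²) = 2×0.81×√(1+1.9²) = 3.478 m
R = A/P = 1.247/3.478 = 0.3584 m
Q = (1/n)·A·R^(2/3)·S^(1/2) = (1/0.024) × 1.247 × 0.3584^(2/3) × 0.0012^(1/2) = 0.9078 m³/s

0.908 m³/s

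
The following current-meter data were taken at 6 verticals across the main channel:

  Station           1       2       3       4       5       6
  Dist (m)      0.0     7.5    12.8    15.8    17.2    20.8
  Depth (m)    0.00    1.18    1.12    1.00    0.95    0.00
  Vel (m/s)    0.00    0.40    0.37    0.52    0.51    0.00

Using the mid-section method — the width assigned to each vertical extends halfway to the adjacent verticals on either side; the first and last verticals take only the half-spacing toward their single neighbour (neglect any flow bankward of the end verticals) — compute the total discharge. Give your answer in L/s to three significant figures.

w_2 = (12.8 − 0.0)/2 = 6.4 m; q_2 = 0.40 × 1.18 × 6.4 = 3.021 m³/s
w_3 = (15.8 − 7.5)/2 = 4.15 m; q_3 = 0.37 × 1.12 × 4.15 = 1.720 m³/s
w_4 = (17.2 − 12.8)/2 = 2.2 m; q_4 = 0.52 × 1.00 × 2.2 = 1.144 m³/s
w_5 = (20.8 − 15.8)/2 = 2.5 m; q_5 = 0.51 × 0.95 × 2.5 = 1.211 m³/s
Stations 1, 6 contribute zero (depth or velocity is 0).
Q = Σ qᵢ = 7.096 m³/s
= 7.096 × 1000 = 7096 L/s

7100 L/s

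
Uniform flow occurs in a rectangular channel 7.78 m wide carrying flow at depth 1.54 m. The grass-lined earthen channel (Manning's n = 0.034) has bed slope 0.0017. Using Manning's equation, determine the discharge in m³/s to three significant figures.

A = b·y = 7.78 × 1.54 = 11.98 m²
P = b + 2y = 7.78 + 2×1.54 = 10.86 m
R = A/P = 11.98/10.86 = 1.103 m
Q = (1/n)·A·R^(2/3)·S^(1/2) = (1/0.034) × 11.98 × 1.103^(2/3) × 0.0017^(1/2) = 15.51 m³/s

15.5 m³/s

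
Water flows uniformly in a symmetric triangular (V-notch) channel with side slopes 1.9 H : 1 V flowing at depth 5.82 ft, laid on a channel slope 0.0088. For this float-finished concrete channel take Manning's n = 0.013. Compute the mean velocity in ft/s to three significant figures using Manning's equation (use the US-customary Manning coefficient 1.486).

20.1 ft/s

A = z·y² = 1.9×5.82² = 64.36 ft²
P = 2y√(1+z²) = 2×5.82×√(1+1.9²) = 24.99 ft
R = A/P = 64.36/24.99 = 2.575 ft
Q = (1.486/n)·A·R^(2/3)·S^(1/2) = (1.486/0.013) × 64.36 × 2.575^(2/3) × 0.0088^(1/2) = 1297 ft³/s
V = Q/A = 1297/64.36 = 20.15 ft/s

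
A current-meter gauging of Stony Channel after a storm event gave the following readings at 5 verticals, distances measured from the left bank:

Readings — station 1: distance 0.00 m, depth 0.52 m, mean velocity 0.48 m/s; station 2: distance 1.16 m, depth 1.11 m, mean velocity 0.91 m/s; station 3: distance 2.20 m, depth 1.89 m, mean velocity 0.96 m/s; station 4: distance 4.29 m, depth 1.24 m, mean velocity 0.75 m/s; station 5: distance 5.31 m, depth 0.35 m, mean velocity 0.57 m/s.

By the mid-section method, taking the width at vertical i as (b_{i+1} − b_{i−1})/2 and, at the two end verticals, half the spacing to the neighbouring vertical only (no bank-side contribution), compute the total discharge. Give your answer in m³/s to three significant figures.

w_1 = (1.16 − 0.00)/2 = 0.58 m; q_1 = 0.48 × 0.52 × 0.58 = 0.1448 m³/s
w_2 = (2.20 − 0.00)/2 = 1.1 m; q_2 = 0.91 × 1.11 × 1.1 = 1.111 m³/s
w_3 = (4.29 − 1.16)/2 = 1.565 m; q_3 = 0.96 × 1.89 × 1.565 = 2.840 m³/s
w_4 = (5.31 − 2.20)/2 = 1.555 m; q_4 = 0.75 × 1.24 × 1.555 = 1.446 m³/s
w_5 = (5.31 − 4.29)/2 = 0.51 m; q_5 = 0.57 × 0.35 × 0.51 = 0.1017 m³/s
Q = Σ qᵢ = 5.643 m³/s

5.64 m³/s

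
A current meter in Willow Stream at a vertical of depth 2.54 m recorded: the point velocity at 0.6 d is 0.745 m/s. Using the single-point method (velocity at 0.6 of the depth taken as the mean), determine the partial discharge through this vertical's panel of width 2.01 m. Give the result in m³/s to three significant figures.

3.80 m³/s

v̄ = v₀.₆ = 0.745 m/s
q = v̄ × d × w = 0.7450 × 2.54 × 2.01 = 3.804 m³/s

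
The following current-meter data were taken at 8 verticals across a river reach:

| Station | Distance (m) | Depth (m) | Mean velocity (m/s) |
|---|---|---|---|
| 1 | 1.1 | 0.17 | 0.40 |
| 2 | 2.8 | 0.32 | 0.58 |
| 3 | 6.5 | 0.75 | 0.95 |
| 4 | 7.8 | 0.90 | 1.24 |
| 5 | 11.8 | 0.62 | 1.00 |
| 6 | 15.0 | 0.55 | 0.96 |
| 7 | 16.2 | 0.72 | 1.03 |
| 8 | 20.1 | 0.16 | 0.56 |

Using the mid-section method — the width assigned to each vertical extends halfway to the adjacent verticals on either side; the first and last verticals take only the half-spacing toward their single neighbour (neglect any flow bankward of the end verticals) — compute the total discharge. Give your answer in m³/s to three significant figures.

10.8 m³/s

w_1 = (2.8 − 1.1)/2 = 0.85 m; q_1 = 0.40 × 0.17 × 0.85 = 0.05780 m³/s
w_2 = (6.5 − 1.1)/2 = 2.7 m; q_2 = 0.58 × 0.32 × 2.7 = 0.5011 m³/s
w_3 = (7.8 − 2.8)/2 = 2.5 m; q_3 = 0.95 × 0.75 × 2.5 = 1.781 m³/s
w_4 = (11.8 − 6.5)/2 = 2.65 m; q_4 = 1.24 × 0.90 × 2.65 = 2.957 m³/s
w_5 = (15.0 − 7.8)/2 = 3.6 m; q_5 = 1.00 × 0.62 × 3.6 = 2.232 m³/s
w_6 = (16.2 − 11.8)/2 = 2.2 m; q_6 = 0.96 × 0.55 × 2.2 = 1.162 m³/s
w_7 = (20.1 − 15.0)/2 = 2.55 m; q_7 = 1.03 × 0.72 × 2.55 = 1.891 m³/s
w_8 = (20.1 − 16.2)/2 = 1.95 m; q_8 = 0.56 × 0.16 × 1.95 = 0.1747 m³/s
Q = Σ qᵢ = 10.76 m³/s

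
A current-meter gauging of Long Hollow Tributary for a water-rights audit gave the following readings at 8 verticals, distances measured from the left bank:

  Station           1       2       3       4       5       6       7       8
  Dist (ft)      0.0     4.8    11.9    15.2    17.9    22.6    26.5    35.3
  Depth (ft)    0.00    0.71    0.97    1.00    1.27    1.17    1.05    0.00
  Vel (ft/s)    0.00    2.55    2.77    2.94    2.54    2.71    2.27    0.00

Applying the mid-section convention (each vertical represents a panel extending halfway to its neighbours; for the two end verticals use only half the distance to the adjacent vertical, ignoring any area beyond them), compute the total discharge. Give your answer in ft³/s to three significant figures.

74.3 ft³/s

w_2 = (11.9 − 0.0)/2 = 5.95 ft; q_2 = 2.55 × 0.71 × 5.95 = 10.77 ft³/s
w_3 = (15.2 − 4.8)/2 = 5.2 ft; q_3 = 2.77 × 0.97 × 5.2 = 13.97 ft³/s
w_4 = (17.9 − 11.9)/2 = 3 ft; q_4 = 2.94 × 1.00 × 3 = 8.820 ft³/s
w_5 = (22.6 − 15.2)/2 = 3.7 ft; q_5 = 2.54 × 1.27 × 3.7 = 11.94 ft³/s
w_6 = (26.5 − 17.9)/2 = 4.3 ft; q_6 = 2.71 × 1.17 × 4.3 = 13.63 ft³/s
w_7 = (35.3 − 22.6)/2 = 6.35 ft; q_7 = 2.27 × 1.05 × 6.35 = 15.14 ft³/s
Stations 1, 8 contribute zero (depth or velocity is 0).
Q = Σ qᵢ = 74.27 ft³/s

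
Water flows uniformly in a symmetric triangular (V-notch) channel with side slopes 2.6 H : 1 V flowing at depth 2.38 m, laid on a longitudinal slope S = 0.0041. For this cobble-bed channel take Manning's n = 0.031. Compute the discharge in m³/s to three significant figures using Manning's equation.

32.6 m³/s

A = z·y² = 2.6×2.38² = 14.73 m²
P = 2y√(1+z²) = 2×2.38×√(1+2.6²) = 13.26 m
R = A/P = 14.73/13.26 = 1.111 m
Q = (1/n)·A·R^(2/3)·S^(1/2) = (1/0.031) × 14.73 × 1.111^(2/3) × 0.0041^(1/2) = 32.62 m³/s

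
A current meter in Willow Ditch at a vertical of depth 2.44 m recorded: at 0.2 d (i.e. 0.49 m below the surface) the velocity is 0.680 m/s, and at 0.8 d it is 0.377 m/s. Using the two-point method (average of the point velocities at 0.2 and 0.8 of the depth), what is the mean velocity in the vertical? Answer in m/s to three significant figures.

0.529 m/s

v̄ = (0.680 + 0.377) / 2 = 0.5285 m/s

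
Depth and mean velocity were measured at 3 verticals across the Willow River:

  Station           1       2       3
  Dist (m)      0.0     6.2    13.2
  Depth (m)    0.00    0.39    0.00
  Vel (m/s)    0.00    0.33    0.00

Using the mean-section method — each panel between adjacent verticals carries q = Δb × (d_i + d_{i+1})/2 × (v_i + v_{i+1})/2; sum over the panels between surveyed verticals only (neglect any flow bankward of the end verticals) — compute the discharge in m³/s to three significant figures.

0.425 m³/s

Panel 1-2: Δb = 6.2 m, d̄ = (0.00+0.39)/2 = 0.195, v̄ = (0.00+0.33)/2 = 0.165 → q = 6.2×0.195×0.165 = 0.1995 m³/s
Panel 2-3: Δb = 7 m, d̄ = (0.39+0.00)/2 = 0.195, v̄ = (0.33+0.00)/2 = 0.165 → q = 7×0.195×0.165 = 0.2252 m³/s
Q = Σ q = 0.4247 m³/s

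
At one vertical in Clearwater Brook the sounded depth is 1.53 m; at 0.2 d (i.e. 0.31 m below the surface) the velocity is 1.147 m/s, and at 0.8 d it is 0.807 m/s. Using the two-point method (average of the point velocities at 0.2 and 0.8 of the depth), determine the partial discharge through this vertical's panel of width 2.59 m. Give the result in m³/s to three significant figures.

3.87 m³/s

v̄ = (1.147 + 0.807) / 2 = 0.9770 m/s
q = v̄ × d × w = 0.9770 × 1.53 × 2.59 = 3.872 m³/s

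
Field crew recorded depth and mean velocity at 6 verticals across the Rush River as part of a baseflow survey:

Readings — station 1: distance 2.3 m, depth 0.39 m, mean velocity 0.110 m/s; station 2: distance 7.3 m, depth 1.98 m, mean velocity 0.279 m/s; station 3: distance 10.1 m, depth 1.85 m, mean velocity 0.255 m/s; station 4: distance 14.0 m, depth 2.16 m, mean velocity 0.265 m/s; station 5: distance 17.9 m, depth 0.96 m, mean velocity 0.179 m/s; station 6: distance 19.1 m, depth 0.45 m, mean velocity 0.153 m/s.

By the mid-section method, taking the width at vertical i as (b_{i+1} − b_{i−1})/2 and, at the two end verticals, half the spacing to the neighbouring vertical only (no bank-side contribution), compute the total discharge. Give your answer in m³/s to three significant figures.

6.55 m³/s

w_1 = (7.3 − 2.3)/2 = 2.5 m; q_1 = 0.110 × 0.39 × 2.5 = 0.1073 m³/s
w_2 = (10.1 − 2.3)/2 = 3.9 m; q_2 = 0.279 × 1.98 × 3.9 = 2.154 m³/s
w_3 = (14.0 − 7.3)/2 = 3.35 m; q_3 = 0.255 × 1.85 × 3.35 = 1.580 m³/s
w_4 = (17.9 − 10.1)/2 = 3.9 m; q_4 = 0.265 × 2.16 × 3.9 = 2.232 m³/s
w_5 = (19.1 − 14.0)/2 = 2.55 m; q_5 = 0.179 × 0.96 × 2.55 = 0.4382 m³/s
w_6 = (19.1 − 17.9)/2 = 0.6 m; q_6 = 0.153 × 0.45 × 0.6 = 0.04131 m³/s
Q = Σ qᵢ = 6.554 m³/s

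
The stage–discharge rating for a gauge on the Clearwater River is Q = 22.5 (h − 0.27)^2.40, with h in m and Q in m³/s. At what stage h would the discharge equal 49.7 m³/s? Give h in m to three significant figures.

h − h₀ = (Q/C)^(1/b) = (49.7/22.5)^(1/2.40) = 1.391 m
h = 0.27 + 1.391 = 1.661 m

1.66 m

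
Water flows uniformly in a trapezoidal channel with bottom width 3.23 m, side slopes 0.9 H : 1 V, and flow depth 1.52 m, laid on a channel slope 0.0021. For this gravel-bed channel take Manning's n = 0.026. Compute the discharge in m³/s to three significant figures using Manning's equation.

11.9 m³/s

A = (b + z·y)·y = (3.23 + 0.9×1.52)×1.52 = 6.989 m²
P = b + 2y√(1+z²) = 3.23 + 2×1.52×√(1+0.9²) = 7.320 m
R = A/P = 6.989/7.320 = 0.9548 m
Q = (1/n)·A·R^(2/3)·S^(1/2) = (1/0.026) × 6.989 × 0.9548^(2/3) × 0.0021^(1/2) = 11.94 m³/s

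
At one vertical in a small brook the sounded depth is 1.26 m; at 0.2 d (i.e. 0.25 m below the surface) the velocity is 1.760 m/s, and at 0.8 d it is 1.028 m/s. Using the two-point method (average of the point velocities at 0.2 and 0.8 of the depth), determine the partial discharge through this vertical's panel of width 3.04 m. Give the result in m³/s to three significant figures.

v̄ = (1.760 + 1.028) / 2 = 1.394 m/s
q = v̄ × d × w = 1.394 × 1.26 × 3.04 = 5.340 m³/s

5.34 m³/s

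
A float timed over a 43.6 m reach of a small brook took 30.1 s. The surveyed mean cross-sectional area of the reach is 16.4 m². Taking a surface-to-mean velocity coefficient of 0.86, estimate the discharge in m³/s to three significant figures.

20.4 m³/s

v_surface = L / t̄ = 43.6 / 30.1 = 1.449 m/s
v_mean = 0.86 × 1.449 = 1.246 m/s
Q = A × v_mean = 16.4 × 1.246 = 20.43 m³/s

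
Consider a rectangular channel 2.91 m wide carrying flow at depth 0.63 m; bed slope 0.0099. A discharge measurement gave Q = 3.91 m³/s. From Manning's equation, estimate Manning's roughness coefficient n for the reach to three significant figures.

A = b·y = 2.91 × 0.63 = 1.833 m²
P = b + 2y = 2.91 + 2×0.63 = 4.170 m
R = A/P = 1.833/4.170 = 0.4396 m
n = (1/Q)·A·R^(2/3)·S^(1/2) = (1/3.91) × 1.833 × 0.5782 × 0.09950 = 0.02697

0.0270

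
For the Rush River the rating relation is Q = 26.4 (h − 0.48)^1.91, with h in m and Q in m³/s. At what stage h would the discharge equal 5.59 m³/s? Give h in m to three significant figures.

h − h₀ = (Q/C)^(1/b) = (5.59/26.4)^(1/1.91) = 0.4436 m
h = 0.48 + 0.4436 = 0.9236 m

0.924 m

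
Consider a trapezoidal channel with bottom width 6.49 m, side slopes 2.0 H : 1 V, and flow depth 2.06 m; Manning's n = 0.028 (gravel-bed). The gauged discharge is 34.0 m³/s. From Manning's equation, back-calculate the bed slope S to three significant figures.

0.00122

A = (b + z·y)·y = (6.49 + 2.0×2.06)×2.06 = 21.86 m²
P = b + 2y√(1+z²) = 6.49 + 2×2.06×√(1+2.0²) = 15.70 m
R = A/P = 21.86/15.70 = 1.392 m
S = (Q·n / (1·A·R^(2/3)))² = (34.0×0.028 / (1×21.86×1.247))² = 0.001221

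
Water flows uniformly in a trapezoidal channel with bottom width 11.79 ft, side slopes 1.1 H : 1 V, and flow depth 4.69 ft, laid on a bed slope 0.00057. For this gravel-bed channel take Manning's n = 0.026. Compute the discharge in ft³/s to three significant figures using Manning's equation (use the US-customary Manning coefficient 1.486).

230 ft³/s

A = (b + z·y)·y = (11.79 + 1.1×4.69)×4.69 = 79.49 ft²
P = b + 2y√(1+z²) = 11.79 + 2×4.69×√(1+1.1²) = 25.73 ft
R = A/P = 79.49/25.73 = 3.089 ft
Q = (1.486/n)·A·R^(2/3)·S^(1/2) = (1.486/0.026) × 79.49 × 3.089^(2/3) × 0.00057^(1/2) = 230.1 ft³/s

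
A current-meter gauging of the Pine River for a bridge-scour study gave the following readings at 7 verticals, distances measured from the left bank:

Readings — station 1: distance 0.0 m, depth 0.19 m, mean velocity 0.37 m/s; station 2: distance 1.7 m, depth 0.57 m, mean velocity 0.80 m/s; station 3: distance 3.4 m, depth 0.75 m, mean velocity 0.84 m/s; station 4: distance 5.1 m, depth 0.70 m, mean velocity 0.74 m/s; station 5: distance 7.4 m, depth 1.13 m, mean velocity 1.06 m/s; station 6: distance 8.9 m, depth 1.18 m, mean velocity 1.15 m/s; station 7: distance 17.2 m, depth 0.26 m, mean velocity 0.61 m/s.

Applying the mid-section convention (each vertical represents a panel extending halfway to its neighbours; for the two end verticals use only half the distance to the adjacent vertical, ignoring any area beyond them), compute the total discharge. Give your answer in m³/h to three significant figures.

45100 m³/h

w_1 = (1.7 − 0.0)/2 = 0.85 m; q_1 = 0.37 × 0.19 × 0.85 = 0.05976 m³/s
w_2 = (3.4 − 0.0)/2 = 1.7 m; q_2 = 0.80 × 0.57 × 1.7 = 0.7752 m³/s
w_3 = (5.1 − 1.7)/2 = 1.7 m; q_3 = 0.84 × 0.75 × 1.7 = 1.071 m³/s
w_4 = (7.4 − 3.4)/2 = 2 m; q_4 = 0.74 × 0.70 × 2 = 1.036 m³/s
w_5 = (8.9 − 5.1)/2 = 1.9 m; q_5 = 1.06 × 1.13 × 1.9 = 2.276 m³/s
w_6 = (17.2 − 7.4)/2 = 4.9 m; q_6 = 1.15 × 1.18 × 4.9 = 6.649 m³/s
w_7 = (17.2 − 8.9)/2 = 4.15 m; q_7 = 0.61 × 0.26 × 4.15 = 0.6582 m³/s
Q = Σ qᵢ = 12.53 m³/s
= 12.53 × 3600 = 45090 m³/h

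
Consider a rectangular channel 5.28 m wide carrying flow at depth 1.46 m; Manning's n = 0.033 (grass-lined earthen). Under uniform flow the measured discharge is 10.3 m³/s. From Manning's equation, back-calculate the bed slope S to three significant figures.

0.00211

A = b·y = 5.28 × 1.46 = 7.709 m²
P = b + 2y = 5.28 + 2×1.46 = 8.200 m
R = A/P = 7.709/8.200 = 0.9401 m
S = (Q·n / (1·A·R^(2/3)))² = (10.3×0.033 / (1×7.709×0.9597))² = 0.002111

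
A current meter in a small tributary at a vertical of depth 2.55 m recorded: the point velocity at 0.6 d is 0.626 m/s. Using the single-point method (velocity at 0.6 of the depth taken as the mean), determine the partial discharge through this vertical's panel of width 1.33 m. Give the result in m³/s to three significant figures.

2.12 m³/s

v̄ = v₀.₆ = 0.626 m/s
q = v̄ × d × w = 0.6260 × 2.55 × 1.33 = 2.123 m³/s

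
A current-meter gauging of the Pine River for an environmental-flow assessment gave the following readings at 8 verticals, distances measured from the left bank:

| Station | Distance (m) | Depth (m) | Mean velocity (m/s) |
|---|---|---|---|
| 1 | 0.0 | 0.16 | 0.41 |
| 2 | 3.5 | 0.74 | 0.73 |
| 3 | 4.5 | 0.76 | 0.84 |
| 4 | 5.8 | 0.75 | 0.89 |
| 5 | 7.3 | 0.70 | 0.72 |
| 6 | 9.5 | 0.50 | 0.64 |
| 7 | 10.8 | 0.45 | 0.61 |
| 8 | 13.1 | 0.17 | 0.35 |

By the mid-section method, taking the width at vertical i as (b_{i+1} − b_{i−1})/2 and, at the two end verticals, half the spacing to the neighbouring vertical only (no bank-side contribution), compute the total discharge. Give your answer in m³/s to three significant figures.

w_1 = (3.5 − 0.0)/2 = 1.75 m; q_1 = 0.41 × 0.16 × 1.75 = 0.1148 m³/s
w_2 = (4.5 − 0.0)/2 = 2.25 m; q_2 = 0.73 × 0.74 × 2.25 = 1.215 m³/s
w_3 = (5.8 − 3.5)/2 = 1.15 m; q_3 = 0.84 × 0.76 × 1.15 = 0.7342 m³/s
w_4 = (7.3 − 4.5)/2 = 1.4 m; q_4 = 0.89 × 0.75 × 1.4 = 0.9345 m³/s
w_5 = (9.5 − 5.8)/2 = 1.85 m; q_5 = 0.72 × 0.70 × 1.85 = 0.9324 m³/s
w_6 = (10.8 − 7.3)/2 = 1.75 m; q_6 = 0.64 × 0.50 × 1.75 = 0.5600 m³/s
w_7 = (13.1 − 9.5)/2 = 1.8 m; q_7 = 0.61 × 0.45 × 1.8 = 0.4941 m³/s
w_8 = (13.1 − 10.8)/2 = 1.15 m; q_8 = 0.35 × 0.17 × 1.15 = 0.06843 m³/s
Q = Σ qᵢ = 5.054 m³/s

5.05 m³/s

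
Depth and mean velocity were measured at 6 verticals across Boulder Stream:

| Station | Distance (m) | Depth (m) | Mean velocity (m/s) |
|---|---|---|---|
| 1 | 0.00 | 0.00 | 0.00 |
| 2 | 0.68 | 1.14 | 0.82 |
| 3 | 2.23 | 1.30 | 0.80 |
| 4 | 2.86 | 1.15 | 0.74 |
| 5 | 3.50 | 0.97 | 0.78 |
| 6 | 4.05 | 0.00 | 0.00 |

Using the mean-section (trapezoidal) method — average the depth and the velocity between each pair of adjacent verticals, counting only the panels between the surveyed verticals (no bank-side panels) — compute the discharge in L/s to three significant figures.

2900 L/s

Panel 1-2: Δb = 0.68 m, d̄ = (0.00+1.14)/2 = 0.57, v̄ = (0.00+0.82)/2 = 0.41 → q = 0.68×0.57×0.41 = 0.1589 m³/s
Panel 2-3: Δb = 1.55 m, d̄ = (1.14+1.30)/2 = 1.22, v̄ = (0.82+0.80)/2 = 0.81 → q = 1.55×1.22×0.81 = 1.532 m³/s
Panel 3-4: Δb = 0.63 m, d̄ = (1.30+1.15)/2 = 1.225, v̄ = (0.80+0.74)/2 = 0.77 → q = 0.63×1.225×0.77 = 0.5942 m³/s
Panel 4-5: Δb = 0.64 m, d̄ = (1.15+0.97)/2 = 1.06, v̄ = (0.74+0.78)/2 = 0.76 → q = 0.64×1.06×0.76 = 0.5156 m³/s
Panel 5-6: Δb = 0.55 m, d̄ = (0.97+0.00)/2 = 0.485, v̄ = (0.78+0.00)/2 = 0.39 → q = 0.55×0.485×0.39 = 0.1040 m³/s
Q = Σ q = 2.904 m³/s
= 2.904 × 1000 = 2904 L/s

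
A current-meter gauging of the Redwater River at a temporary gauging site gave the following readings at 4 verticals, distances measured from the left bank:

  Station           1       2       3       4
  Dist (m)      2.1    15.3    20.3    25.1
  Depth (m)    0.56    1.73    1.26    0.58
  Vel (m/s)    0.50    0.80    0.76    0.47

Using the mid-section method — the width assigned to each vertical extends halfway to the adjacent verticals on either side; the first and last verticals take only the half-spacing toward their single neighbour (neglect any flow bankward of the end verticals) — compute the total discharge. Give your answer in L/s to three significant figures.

19800 L/s

w_1 = (15.3 − 2.1)/2 = 6.6 m; q_1 = 0.50 × 0.56 × 6.6 = 1.848 m³/s
w_2 = (20.3 − 2.1)/2 = 9.1 m; q_2 = 0.80 × 1.73 × 9.1 = 12.59 m³/s
w_3 = (25.1 − 15.3)/2 = 4.9 m; q_3 = 0.76 × 1.26 × 4.9 = 4.692 m³/s
w_4 = (25.1 − 20.3)/2 = 2.4 m; q_4 = 0.47 × 0.58 × 2.4 = 0.6542 m³/s
Q = Σ qᵢ = 19.79 m³/s
= 19.79 × 1000 = 19790 L/s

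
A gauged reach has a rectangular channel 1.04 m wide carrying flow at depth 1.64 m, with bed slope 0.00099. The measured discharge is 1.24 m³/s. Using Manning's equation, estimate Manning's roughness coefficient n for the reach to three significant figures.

A = b·y = 1.04 × 1.64 = 1.706 m²
P = b + 2y = 1.04 + 2×1.64 = 4.320 m
R = A/P = 1.706/4.320 = 0.3948 m
n = (1/Q)·A·R^(2/3)·S^(1/2) = (1/1.24) × 1.706 × 0.5382 × 0.03146 = 0.02329

0.0233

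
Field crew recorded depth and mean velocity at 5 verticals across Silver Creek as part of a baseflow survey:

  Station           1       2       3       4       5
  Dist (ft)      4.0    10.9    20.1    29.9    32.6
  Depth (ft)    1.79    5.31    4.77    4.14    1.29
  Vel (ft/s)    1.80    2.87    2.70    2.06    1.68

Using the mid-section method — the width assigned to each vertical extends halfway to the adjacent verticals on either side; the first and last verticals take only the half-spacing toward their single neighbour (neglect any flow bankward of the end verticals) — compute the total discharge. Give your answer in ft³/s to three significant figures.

w_1 = (10.9 − 4.0)/2 = 3.45 ft; q_1 = 1.80 × 1.79 × 3.45 = 11.12 ft³/s
w_2 = (20.1 − 4.0)/2 = 8.05 ft; q_2 = 2.87 × 5.31 × 8.05 = 122.7 ft³/s
w_3 = (29.9 − 10.9)/2 = 9.5 ft; q_3 = 2.70 × 4.77 × 9.5 = 122.4 ft³/s
w_4 = (32.6 − 20.1)/2 = 6.25 ft; q_4 = 2.06 × 4.14 × 6.25 = 53.30 ft³/s
w_5 = (32.6 − 29.9)/2 = 1.35 ft; q_5 = 1.68 × 1.29 × 1.35 = 2.926 ft³/s
Q = Σ qᵢ = 312.4 ft³/s

312 ft³/s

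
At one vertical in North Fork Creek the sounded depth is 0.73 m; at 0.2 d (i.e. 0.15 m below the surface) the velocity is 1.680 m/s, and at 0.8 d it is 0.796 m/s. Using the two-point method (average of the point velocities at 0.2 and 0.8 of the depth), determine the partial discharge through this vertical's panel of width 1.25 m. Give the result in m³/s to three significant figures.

1.13 m³/s

v̄ = (1.680 + 0.796) / 2 = 1.238 m/s
q = v̄ × d × w = 1.238 × 0.73 × 1.25 = 1.130 m³/s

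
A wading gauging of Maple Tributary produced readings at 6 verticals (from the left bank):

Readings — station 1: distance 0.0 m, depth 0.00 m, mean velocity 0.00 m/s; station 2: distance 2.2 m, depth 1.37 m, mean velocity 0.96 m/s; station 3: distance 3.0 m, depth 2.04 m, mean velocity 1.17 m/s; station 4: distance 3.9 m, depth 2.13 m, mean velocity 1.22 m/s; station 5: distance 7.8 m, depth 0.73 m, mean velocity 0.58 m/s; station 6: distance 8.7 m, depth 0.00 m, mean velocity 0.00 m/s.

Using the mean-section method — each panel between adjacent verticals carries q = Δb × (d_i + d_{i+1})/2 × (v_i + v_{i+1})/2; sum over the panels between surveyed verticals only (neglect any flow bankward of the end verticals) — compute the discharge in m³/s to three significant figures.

9.53 m³/s

Panel 1-2: Δb = 2.2 m, d̄ = (0.00+1.37)/2 = 0.685, v̄ = (0.00+0.96)/2 = 0.48 → q = 2.2×0.685×0.48 = 0.7234 m³/s
Panel 2-3: Δb = 0.8 m, d̄ = (1.37+2.04)/2 = 1.705, v̄ = (0.96+1.17)/2 = 1.065 → q = 0.8×1.705×1.065 = 1.453 m³/s
Panel 3-4: Δb = 0.9 m, d̄ = (2.04+2.13)/2 = 2.085, v̄ = (1.17+1.22)/2 = 1.195 → q = 0.9×2.085×1.195 = 2.242 m³/s
Panel 4-5: Δb = 3.9 m, d̄ = (2.13+0.73)/2 = 1.43, v̄ = (1.22+0.58)/2 = 0.9 → q = 3.9×1.43×0.9 = 5.019 m³/s
Panel 5-6: Δb = 0.9 m, d̄ = (0.73+0.00)/2 = 0.365, v̄ = (0.58+0.00)/2 = 0.29 → q = 0.9×0.365×0.29 = 0.09527 m³/s
Q = Σ q = 9.533 m³/s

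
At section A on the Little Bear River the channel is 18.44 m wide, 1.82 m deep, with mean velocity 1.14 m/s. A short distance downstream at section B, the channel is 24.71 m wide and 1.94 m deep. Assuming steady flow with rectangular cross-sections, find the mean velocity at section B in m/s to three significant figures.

Q = A₁V₁ = (18.44×1.82) × 1.14 = 38.26 m³/s
A₂ = 24.71 × 1.94 = 47.94 m²
V₂ = Q/A₂ = 38.26/47.94 = 0.7981 m/s

0.798 m/s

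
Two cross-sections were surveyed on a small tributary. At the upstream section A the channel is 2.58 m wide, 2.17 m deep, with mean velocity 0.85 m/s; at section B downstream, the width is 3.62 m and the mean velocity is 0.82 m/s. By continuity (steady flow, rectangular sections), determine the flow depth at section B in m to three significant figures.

1.60 m

Q = A₁V₁ = (2.58×2.17) × 0.85 = 4.759 m³/s
d₂ = Q/(b₂ V₂) = 4.759/(3.62×0.82) = 1.603 m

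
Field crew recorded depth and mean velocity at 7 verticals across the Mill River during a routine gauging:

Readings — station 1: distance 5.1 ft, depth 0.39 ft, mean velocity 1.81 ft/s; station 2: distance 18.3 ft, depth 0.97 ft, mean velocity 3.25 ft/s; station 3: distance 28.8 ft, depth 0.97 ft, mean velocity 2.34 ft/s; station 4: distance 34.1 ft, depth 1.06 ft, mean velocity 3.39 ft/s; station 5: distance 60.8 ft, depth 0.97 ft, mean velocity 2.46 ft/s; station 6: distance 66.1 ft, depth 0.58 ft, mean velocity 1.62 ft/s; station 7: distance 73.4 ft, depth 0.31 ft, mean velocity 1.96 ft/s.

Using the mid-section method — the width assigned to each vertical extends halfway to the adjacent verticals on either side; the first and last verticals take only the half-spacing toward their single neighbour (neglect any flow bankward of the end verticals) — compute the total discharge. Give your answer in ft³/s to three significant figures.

w_1 = (18.3 − 5.1)/2 = 6.6 ft; q_1 = 1.81 × 0.39 × 6.6 = 4.659 ft³/s
w_2 = (28.8 − 5.1)/2 = 11.85 ft; q_2 = 3.25 × 0.97 × 11.85 = 37.36 ft³/s
w_3 = (34.1 − 18.3)/2 = 7.9 ft; q_3 = 2.34 × 0.97 × 7.9 = 17.93 ft³/s
w_4 = (60.8 − 28.8)/2 = 16 ft; q_4 = 3.39 × 1.06 × 16 = 57.49 ft³/s
w_5 = (66.1 − 34.1)/2 = 16 ft; q_5 = 2.46 × 0.97 × 16 = 38.18 ft³/s
w_6 = (73.4 − 60.8)/2 = 6.3 ft; q_6 = 1.62 × 0.58 × 6.3 = 5.919 ft³/s
w_7 = (73.4 − 66.1)/2 = 3.65 ft; q_7 = 1.96 × 0.31 × 3.65 = 2.218 ft³/s
Q = Σ qᵢ = 163.8 ft³/s

164 ft³/s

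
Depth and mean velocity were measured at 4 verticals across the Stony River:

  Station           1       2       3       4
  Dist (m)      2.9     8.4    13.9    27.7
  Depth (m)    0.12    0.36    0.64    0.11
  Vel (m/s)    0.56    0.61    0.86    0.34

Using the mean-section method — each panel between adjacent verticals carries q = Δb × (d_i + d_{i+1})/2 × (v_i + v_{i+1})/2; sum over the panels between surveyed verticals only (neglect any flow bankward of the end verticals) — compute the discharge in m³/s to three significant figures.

5.90 m³/s

Panel 1-2: Δb = 5.5 m, d̄ = (0.12+0.36)/2 = 0.24, v̄ = (0.56+0.61)/2 = 0.585 → q = 5.5×0.24×0.585 = 0.7722 m³/s
Panel 2-3: Δb = 5.5 m, d̄ = (0.36+0.64)/2 = 0.5, v̄ = (0.61+0.86)/2 = 0.735 → q = 5.5×0.5×0.735 = 2.021 m³/s
Panel 3-4: Δb = 13.8 m, d̄ = (0.64+0.11)/2 = 0.375, v̄ = (0.86+0.34)/2 = 0.6 → q = 13.8×0.375×0.6 = 3.105 m³/s
Q = Σ q = 5.898 m³/s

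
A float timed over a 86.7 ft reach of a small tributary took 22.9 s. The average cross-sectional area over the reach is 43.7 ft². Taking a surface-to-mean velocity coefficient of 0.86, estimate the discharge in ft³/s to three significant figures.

v_surface = L / t̄ = 86.7 / 22.9 = 3.786 ft/s
v_mean = 0.86 × 3.786 = 3.256 ft/s
Q = A × v_mean = 43.7 × 3.256 = 142.3 ft³/s

142 ft³/s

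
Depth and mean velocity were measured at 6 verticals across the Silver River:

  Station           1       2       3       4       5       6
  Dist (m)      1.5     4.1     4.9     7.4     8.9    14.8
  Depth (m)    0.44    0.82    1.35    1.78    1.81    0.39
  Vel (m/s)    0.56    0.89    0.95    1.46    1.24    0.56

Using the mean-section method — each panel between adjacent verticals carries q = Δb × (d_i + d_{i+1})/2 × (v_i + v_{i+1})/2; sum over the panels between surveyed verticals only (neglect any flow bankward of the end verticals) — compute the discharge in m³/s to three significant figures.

16.2 m³/s

Panel 1-2: Δb = 2.6 m, d̄ = (0.44+0.82)/2 = 0.63, v̄ = (0.56+0.89)/2 = 0.725 → q = 2.6×0.63×0.725 = 1.188 m³/s
Panel 2-3: Δb = 0.8 m, d̄ = (0.82+1.35)/2 = 1.085, v̄ = (0.89+0.95)/2 = 0.92 → q = 0.8×1.085×0.92 = 0.7986 m³/s
Panel 3-4: Δb = 2.5 m, d̄ = (1.35+1.78)/2 = 1.565, v̄ = (0.95+1.46)/2 = 1.205 → q = 2.5×1.565×1.205 = 4.715 m³/s
Panel 4-5: Δb = 1.5 m, d̄ = (1.78+1.81)/2 = 1.795, v̄ = (1.46+1.24)/2 = 1.35 → q = 1.5×1.795×1.35 = 3.635 m³/s
Panel 5-6: Δb = 5.9 m, d̄ = (1.81+0.39)/2 = 1.1, v̄ = (1.24+0.56)/2 = 0.9 → q = 5.9×1.1×0.9 = 5.841 m³/s
Q = Σ q = 16.18 m³/s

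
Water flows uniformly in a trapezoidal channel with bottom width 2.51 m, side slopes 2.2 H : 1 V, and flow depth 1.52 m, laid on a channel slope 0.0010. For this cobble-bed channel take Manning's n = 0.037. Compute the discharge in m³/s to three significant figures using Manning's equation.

A = (b + z·y)·y = (2.51 + 2.2×1.52)×1.52 = 8.898 m²
P = b + 2y√(1+z²) = 2.51 + 2×1.52×√(1+2.2²) = 9.856 m
R = A/P = 8.898/9.856 = 0.9028 m
Q = (1/n)·A·R^(2/3)·S^(1/2) = (1/0.037) × 8.898 × 0.9028^(2/3) × 0.0010^(1/2) = 7.104 m³/s

7.10 m³/s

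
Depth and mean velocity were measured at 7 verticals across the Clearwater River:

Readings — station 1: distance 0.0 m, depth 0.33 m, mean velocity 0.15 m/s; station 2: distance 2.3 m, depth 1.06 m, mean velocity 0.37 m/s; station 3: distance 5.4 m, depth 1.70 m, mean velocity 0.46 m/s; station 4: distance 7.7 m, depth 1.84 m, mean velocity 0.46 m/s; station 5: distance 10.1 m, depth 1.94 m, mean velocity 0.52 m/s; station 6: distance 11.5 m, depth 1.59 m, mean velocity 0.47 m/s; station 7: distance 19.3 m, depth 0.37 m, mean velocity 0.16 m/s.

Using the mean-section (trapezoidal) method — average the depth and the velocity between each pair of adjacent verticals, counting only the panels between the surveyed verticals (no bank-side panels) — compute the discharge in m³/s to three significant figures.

Panel 1-2: Δb = 2.3 m, d̄ = (0.33+1.06)/2 = 0.695, v̄ = (0.15+0.37)/2 = 0.26 → q = 2.3×0.695×0.26 = 0.4156 m³/s
Panel 2-3: Δb = 3.1 m, d̄ = (1.06+1.70)/2 = 1.38, v̄ = (0.37+0.46)/2 = 0.415 → q = 3.1×1.38×0.415 = 1.775 m³/s
Panel 3-4: Δb = 2.3 m, d̄ = (1.70+1.84)/2 = 1.77, v̄ = (0.46+0.46)/2 = 0.46 → q = 2.3×1.77×0.46 = 1.873 m³/s
Panel 4-5: Δb = 2.4 m, d̄ = (1.84+1.94)/2 = 1.89, v̄ = (0.46+0.52)/2 = 0.49 → q = 2.4×1.89×0.49 = 2.223 m³/s
Panel 5-6: Δb = 1.4 m, d̄ = (1.94+1.59)/2 = 1.765, v̄ = (0.52+0.47)/2 = 0.495 → q = 1.4×1.765×0.495 = 1.223 m³/s
Panel 6-7: Δb = 7.8 m, d̄ = (1.59+0.37)/2 = 0.98, v̄ = (0.47+0.16)/2 = 0.315 → q = 7.8×0.98×0.315 = 2.408 m³/s
Q = Σ q = 9.917 m³/s

9.92 m³/s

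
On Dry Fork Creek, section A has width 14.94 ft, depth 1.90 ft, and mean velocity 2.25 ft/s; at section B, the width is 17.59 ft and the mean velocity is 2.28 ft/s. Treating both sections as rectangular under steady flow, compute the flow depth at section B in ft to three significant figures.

1.59 ft

Q = A₁V₁ = (14.94×1.90) × 2.25 = 63.87 ft³/s
d₂ = Q/(b₂ V₂) = 63.87/(17.59×2.28) = 1.593 ft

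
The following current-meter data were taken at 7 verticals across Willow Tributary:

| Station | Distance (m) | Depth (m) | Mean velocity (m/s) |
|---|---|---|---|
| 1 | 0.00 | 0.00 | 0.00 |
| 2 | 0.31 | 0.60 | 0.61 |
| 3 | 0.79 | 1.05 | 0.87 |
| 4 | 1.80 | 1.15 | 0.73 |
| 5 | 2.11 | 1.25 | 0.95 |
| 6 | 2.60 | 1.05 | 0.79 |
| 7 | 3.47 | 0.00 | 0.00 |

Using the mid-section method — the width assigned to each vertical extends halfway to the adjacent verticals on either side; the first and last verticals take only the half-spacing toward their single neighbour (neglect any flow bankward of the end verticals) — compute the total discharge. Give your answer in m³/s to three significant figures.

2.42 m³/s

w_2 = (0.79 − 0.00)/2 = 0.395 m; q_2 = 0.61 × 0.60 × 0.395 = 0.1446 m³/s
w_3 = (1.80 − 0.31)/2 = 0.745 m; q_3 = 0.87 × 1.05 × 0.745 = 0.6806 m³/s
w_4 = (2.11 − 0.79)/2 = 0.66 m; q_4 = 0.73 × 1.15 × 0.66 = 0.5541 m³/s
w_5 = (2.60 − 1.80)/2 = 0.4 m; q_5 = 0.95 × 1.25 × 0.4 = 0.4750 m³/s
w_6 = (3.47 − 2.11)/2 = 0.68 m; q_6 = 0.79 × 1.05 × 0.68 = 0.5641 m³/s
Stations 1, 7 contribute zero (depth or velocity is 0).
Q = Σ qᵢ = 2.418 m³/s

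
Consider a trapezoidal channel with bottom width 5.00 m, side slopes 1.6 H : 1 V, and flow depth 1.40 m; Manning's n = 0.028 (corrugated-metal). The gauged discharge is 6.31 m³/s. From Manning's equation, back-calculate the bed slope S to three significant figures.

A = (b + z·y)·y = (5.00 + 1.6×1.40)×1.40 = 10.14 m²
P = b + 2y√(1+z²) = 5.00 + 2×1.40×√(1+1.6²) = 10.28 m
R = A/P = 10.14/10.28 = 0.9857 m
S = (Q·n / (1·A·R^(2/3)))² = (6.31×0.028 / (1×10.14×0.9904))² = 0.0003097

0.000310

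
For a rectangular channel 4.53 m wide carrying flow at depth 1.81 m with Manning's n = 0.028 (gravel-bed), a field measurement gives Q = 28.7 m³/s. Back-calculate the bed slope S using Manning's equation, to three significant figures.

A = b·y = 4.53 × 1.81 = 8.199 m²
P = b + 2y = 4.53 + 2×1.81 = 8.150 m
R = A/P = 8.199/8.150 = 1.006 m
S = (Q·n / (1·A·R^(2/3)))² = (28.7×0.028 / (1×8.199×1.004))² = 0.009529

0.00953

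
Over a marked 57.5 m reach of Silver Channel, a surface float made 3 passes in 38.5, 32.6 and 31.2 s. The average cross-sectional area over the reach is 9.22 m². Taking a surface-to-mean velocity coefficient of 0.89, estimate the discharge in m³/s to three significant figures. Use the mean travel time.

t̄ = (38.5 + 32.6 + 31.2) / 3 = 34.1 s
v_surface = L / t̄ = 57.5 / 34.1 = 1.686 m/s
v_mean = 0.89 × 1.686 = 1.501 m/s
Q = A × v_mean = 9.22 × 1.501 = 13.84 m³/s

13.8 m³/s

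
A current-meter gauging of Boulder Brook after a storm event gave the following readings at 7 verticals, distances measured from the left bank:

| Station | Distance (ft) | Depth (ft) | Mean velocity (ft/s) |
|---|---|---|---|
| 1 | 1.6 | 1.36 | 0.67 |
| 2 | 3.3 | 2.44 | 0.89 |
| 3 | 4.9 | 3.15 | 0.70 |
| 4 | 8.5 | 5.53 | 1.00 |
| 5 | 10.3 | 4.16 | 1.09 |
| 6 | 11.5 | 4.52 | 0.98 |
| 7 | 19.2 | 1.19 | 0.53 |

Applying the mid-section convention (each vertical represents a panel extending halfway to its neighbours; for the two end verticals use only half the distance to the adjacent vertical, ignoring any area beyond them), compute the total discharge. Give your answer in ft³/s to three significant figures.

w_1 = (3.3 − 1.6)/2 = 0.85 ft; q_1 = 0.67 × 1.36 × 0.85 = 0.7745 ft³/s
w_2 = (4.9 − 1.6)/2 = 1.65 ft; q_2 = 0.89 × 2.44 × 1.65 = 3.583 ft³/s
w_3 = (8.5 − 3.3)/2 = 2.6 ft; q_3 = 0.70 × 3.15 × 2.6 = 5.733 ft³/s
w_4 = (10.3 − 4.9)/2 = 2.7 ft; q_4 = 1.00 × 5.53 × 2.7 = 14.93 ft³/s
w_5 = (11.5 − 8.5)/2 = 1.5 ft; q_5 = 1.09 × 4.16 × 1.5 = 6.802 ft³/s
w_6 = (19.2 − 10.3)/2 = 4.45 ft; q_6 = 0.98 × 4.52 × 4.45 = 19.71 ft³/s
w_7 = (19.2 − 11.5)/2 = 3.85 ft; q_7 = 0.53 × 1.19 × 3.85 = 2.428 ft³/s
Q = Σ qᵢ = 53.96 ft³/s

54.0 ft³/s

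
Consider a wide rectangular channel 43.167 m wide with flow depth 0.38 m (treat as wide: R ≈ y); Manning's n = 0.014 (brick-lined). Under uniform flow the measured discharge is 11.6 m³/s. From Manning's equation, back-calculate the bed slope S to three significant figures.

0.000356

A = b·y = 43.167 × 0.38 = 16.40 m²
Wide channel: R ≈ y = 0.38 m
S = (Q·n / (1·A·R^(2/3)))² = (11.6×0.014 / (1×16.40×0.5246))² = 0.0003561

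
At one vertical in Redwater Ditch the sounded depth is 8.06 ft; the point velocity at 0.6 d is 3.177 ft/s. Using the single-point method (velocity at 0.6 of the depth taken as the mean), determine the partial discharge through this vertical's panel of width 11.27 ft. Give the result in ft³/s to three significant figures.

289 ft³/s

v̄ = v₀.₆ = 3.177 ft/s
q = v̄ × d × w = 3.177 × 8.06 × 11.27 = 288.6 ft³/s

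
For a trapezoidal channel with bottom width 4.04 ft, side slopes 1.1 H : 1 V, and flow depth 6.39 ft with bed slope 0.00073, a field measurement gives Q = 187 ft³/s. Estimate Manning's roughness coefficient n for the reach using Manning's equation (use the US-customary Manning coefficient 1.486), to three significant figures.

A = (b + z·y)·y = (4.04 + 1.1×6.39)×6.39 = 70.73 ft²
P = b + 2y√(1+z²) = 4.04 + 2×6.39×√(1+1.1²) = 23.04 ft
R = A/P = 70.73/23.04 = 3.070 ft
n = (1.486/Q)·A·R^(2/3)·S^(1/2) = (1.486/187) × 70.73 × 2.112 × 0.02702 = 0.03208

0.0321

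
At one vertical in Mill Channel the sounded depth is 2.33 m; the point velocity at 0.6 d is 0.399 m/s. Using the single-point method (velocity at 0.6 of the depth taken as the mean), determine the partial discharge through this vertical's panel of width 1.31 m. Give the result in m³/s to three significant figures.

1.22 m³/s

v̄ = v₀.₆ = 0.399 m/s
q = v̄ × d × w = 0.3990 × 2.33 × 1.31 = 1.218 m³/s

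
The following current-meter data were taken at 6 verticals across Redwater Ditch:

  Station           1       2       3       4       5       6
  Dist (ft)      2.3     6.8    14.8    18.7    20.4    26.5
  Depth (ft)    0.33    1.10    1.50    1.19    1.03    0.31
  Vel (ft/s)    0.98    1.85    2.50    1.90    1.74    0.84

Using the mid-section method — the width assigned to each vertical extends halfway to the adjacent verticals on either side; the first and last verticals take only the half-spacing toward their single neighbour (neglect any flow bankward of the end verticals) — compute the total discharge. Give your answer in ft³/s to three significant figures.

w_1 = (6.8 − 2.3)/2 = 2.25 ft; q_1 = 0.98 × 0.33 × 2.25 = 0.7277 ft³/s
w_2 = (14.8 − 2.3)/2 = 6.25 ft; q_2 = 1.85 × 1.10 × 6.25 = 12.72 ft³/s
w_3 = (18.7 − 6.8)/2 = 5.95 ft; q_3 = 2.50 × 1.50 × 5.95 = 22.31 ft³/s
w_4 = (20.4 − 14.8)/2 = 2.8 ft; q_4 = 1.90 × 1.19 × 2.8 = 6.331 ft³/s
w_5 = (26.5 − 18.7)/2 = 3.9 ft; q_5 = 1.74 × 1.03 × 3.9 = 6.990 ft³/s
w_6 = (26.5 − 20.4)/2 = 3.05 ft; q_6 = 0.84 × 0.31 × 3.05 = 0.7942 ft³/s
Q = Σ qᵢ = 49.87 ft³/s

49.9 ft³/s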